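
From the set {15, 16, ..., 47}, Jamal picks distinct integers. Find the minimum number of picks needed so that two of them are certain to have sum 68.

21

A set avoiding the sum 68 can contain at most one of each pair {x, 68−x}, plus the 7 elements whose complement lies outside the range or equal to its own complement.
The integers 15, …, 34 (20 of them) are such a set: any two sum to at least 15+16 = 31 and at most 33+34 = 67 < 68.
By the pigeonhole principle, any 21st integer completes one of the 13 pairs, so 21 choices force a sum of 68.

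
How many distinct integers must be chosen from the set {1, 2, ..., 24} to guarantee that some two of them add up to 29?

Two chosen integers sum to 29 exactly when both halves of some pair {x, 29−x} with 5 ≤ x ≤ 29−x ≤ 24 are chosen — 10 such pairs.
The remaining 4 elements (those with no distinct partner in range) can never complete a 29-sum, so the worst case takes all of them and one from each pair: 4 + 10 = 14.
Pigeonhole: the 15th integer has to be the second member of some pair, so 14 + 1 = 15.

15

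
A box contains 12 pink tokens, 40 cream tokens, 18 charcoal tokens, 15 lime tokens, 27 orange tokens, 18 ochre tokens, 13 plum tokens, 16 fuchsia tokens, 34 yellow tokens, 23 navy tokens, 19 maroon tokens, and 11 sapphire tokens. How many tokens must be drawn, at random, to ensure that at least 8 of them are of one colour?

An adversary could hand out at most 7 tokens per colour: 7 + 7 + 7 + 7 + 7 + 7 + 7 + 7 + 7 + 7 + 7 + 7 = 84 tokens and still no colour has 8.
Pigeonhole: one more token lands in a colour already at 7, so 85 draws are enough and 84 are not.

85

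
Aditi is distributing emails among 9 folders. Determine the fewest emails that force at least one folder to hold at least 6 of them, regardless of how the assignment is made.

46

With 45 emails one could put exactly 5 in each of the 9 folders, and no folder would reach 6.
Pigeonhole: one more email must land in a folder that already has 5, giving it 6.
So 9 × 5 + 1 = 46 emails are required.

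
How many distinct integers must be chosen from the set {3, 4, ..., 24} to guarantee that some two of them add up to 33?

Group the elements by complementary pair {x, 33−x}: {9,24}, {10,23}, {11,22}, …, giving 8 two-element pairs and 6 integers whose partner 33−x falls outside [3,24].
Pigeonhole: treating each of those 14 groups as a pigeonhole, one can pick one integer per group — 14 integers — with no two summing to 33.
The 15th integer lands in an occupied pair, forcing a sum of 33.

15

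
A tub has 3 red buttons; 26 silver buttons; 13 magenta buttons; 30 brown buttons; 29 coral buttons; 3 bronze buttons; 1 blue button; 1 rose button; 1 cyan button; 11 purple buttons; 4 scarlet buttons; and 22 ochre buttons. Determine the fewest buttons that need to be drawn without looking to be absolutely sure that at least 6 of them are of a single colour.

Pigeonhole: put each drawn button into a box by colour. The largest draw with every box below 6 takes min(count, 5) from each colour; colours with fewer than 5 contribute all they have.
Σ min(cᵢ, 5) = 3 + 5 + 5 + 5 + 5 + 3 + 1 + 1 + 1 + 5 + 4 + 5 = 43.
Draw number 43 + 1 = 44 must push one box to 6.

44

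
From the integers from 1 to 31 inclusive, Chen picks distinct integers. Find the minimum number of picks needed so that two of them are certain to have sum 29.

A set avoiding the sum 29 can contain at most one of each pair {x, 29−x}, plus the 3 elements whose complement lies outside the range.
The integers 15, …, 31 (17 of them) are such a set: any two sum to at least 15+16 = 31 > 29.
By the pigeonhole principle, any 18th integer completes one of the 14 pairs, so 18 choices force a sum of 29.

18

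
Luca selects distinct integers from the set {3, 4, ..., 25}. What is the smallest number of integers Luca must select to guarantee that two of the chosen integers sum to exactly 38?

A set avoiding the sum 38 can contain at most one of each pair {x, 38−x}, plus the 11 elements whose complement lies outside the range or equal to its own complement.
The integers 3, …, 19 (17 of them) are such a set: any two sum to at least 3+4 = 7 and at most 18+19 = 37 < 38.
By pigeonhole, any 18th integer completes one of the 6 pairs, so 18 choices force a sum of 38.

18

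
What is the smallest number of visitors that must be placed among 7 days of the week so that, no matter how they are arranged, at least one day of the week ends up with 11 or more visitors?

71

With 70 visitors one could put exactly 10 in each of the 7 days of the week, and no day of the week would reach 11.
Pigeonhole: one more visitor must land in a day of the week that already has 10, giving it 11.
So 7 × 10 + 1 = 71 visitors are required.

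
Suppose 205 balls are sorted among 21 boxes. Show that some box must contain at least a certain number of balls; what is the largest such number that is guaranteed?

10

The 21 boxes are the holes and the 205 balls are the pigeons.
If every box held at most 9 balls, the total would be at most 21 × 9 = 189, which is less than 205.
So some box holds at least ⌈205/21⌉ = 10 balls.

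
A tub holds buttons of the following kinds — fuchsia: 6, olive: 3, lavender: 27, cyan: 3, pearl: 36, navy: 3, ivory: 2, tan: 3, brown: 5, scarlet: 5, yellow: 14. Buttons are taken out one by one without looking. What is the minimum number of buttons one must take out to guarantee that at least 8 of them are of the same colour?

An adversary could hand out at most 7 buttons per colour (8 colours run out sooner): 6 + 3 + 7 + 3 + 7 + 3 + 2 + 3 + 5 + 5 + 7 = 51 buttons and still no colour has 8.
One more button lands in a colour already at 7, so 52 draws are enough and 51 are not.

52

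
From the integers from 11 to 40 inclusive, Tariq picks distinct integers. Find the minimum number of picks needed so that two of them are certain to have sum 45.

19

Two chosen integers sum to 45 exactly when both halves of some pair {x, 45−x} with 11 ≤ x ≤ 45−x ≤ 34 are chosen — 12 such pairs.
The remaining 6 elements (those with no distinct partner in range) can never complete a 45-sum, so the worst case takes all of them and one from each pair: 6 + 12 = 18.
The 19th integer has to be the second member of some pair, so 18 + 1 = 19.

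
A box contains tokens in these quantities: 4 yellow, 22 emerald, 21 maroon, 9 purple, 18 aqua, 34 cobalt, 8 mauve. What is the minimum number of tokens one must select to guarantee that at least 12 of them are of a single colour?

66

An adversary could hand out at most 11 tokens per colour (yellow, purple, mauve run out sooner): 4 + 11 + 11 + 9 + 11 + 11 + 8 = 65 tokens and still no colour has 12.
One more token lands in a colour already at 11, so 66 draws are enough and 65 are not.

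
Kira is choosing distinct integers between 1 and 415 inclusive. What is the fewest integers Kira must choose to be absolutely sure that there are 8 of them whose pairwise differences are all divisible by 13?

92

Integers whose pairwise differences are multiples of 13 are exactly those sharing a remainder mod 13. The 13 residue classes mod 13 are the pigeonholes.
With 91 integers one could put 7 in each residue class and have no class reach 8.
The 92nd integer pushes some class to 8, so 13·7 + 1 = 92.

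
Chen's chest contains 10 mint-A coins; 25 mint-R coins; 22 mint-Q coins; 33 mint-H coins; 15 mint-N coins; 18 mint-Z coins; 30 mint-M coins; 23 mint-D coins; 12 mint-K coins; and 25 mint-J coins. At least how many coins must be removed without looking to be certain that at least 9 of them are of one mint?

81

The 10 mints are the holes; the coins drawn are the pigeons.
To avoid 9 of any one mint, the worst case takes at most 8 of each mint.
That gives 8 + 8 + 8 + 8 + 8 + 8 + 8 + 8 + 8 + 8 = 80 coins with no mint reaching 9.
The next coin forces some mint to 9, so 80 + 1 = 81.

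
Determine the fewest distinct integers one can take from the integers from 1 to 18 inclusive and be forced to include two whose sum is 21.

Two chosen integers sum to 21 exactly when both halves of some pair {x, 21−x} with 3 ≤ x ≤ 21−x ≤ 18 are chosen — 8 such pairs.
The remaining 2 elements (those with no distinct partner in range) can never complete a 21-sum, so the worst case takes all of them and one from each pair: 2 + 8 = 10.
The 11th integer has to be the second member of some pair, so 10 + 1 = 11.

11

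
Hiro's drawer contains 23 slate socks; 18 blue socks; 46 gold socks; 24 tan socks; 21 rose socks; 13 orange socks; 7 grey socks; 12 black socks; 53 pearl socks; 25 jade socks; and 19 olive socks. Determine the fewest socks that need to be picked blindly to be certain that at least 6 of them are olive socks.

248

In the worst case for collecting olive socks, every non-olive sock comes out first.
There are 23 + 18 + 46 + 24 + 21 + 13 + 7 + 12 + 53 + 25 = 242 non-olive socks altogether.
After those, each further sock must be olive, so 242 + 6 = 248 draws guarantee 6 olive socks.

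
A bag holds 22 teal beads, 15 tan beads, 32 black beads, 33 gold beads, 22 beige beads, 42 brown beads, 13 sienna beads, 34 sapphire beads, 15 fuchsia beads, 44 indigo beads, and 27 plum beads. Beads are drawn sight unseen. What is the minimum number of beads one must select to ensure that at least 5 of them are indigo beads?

260

In the worst case for collecting indigo beads, every non-indigo bead comes out first.
There are 22 + 15 + 32 + 33 + 22 + 42 + 13 + 34 + 15 + 27 = 255 non-indigo beads altogether.
After those, each further bead must be indigo, so 255 + 5 = 260 draws guarantee 5 indigo beads.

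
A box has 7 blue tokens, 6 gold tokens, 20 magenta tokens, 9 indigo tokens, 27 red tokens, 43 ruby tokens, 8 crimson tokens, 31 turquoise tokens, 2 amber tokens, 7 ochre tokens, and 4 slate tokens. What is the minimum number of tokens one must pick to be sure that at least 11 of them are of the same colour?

84

The 11 colours are the holes; the tokens drawn are the pigeons.
To avoid 11 of any one colour, the worst case takes at most 10 of each colour, or every token of a colour that has fewer than 10.
That gives 7 + 6 + 10 + 9 + 10 + 10 + 8 + 10 + 2 + 7 + 4 = 83 tokens with no colour reaching 11.
The next token forces some colour to 11, so 83 + 1 = 84.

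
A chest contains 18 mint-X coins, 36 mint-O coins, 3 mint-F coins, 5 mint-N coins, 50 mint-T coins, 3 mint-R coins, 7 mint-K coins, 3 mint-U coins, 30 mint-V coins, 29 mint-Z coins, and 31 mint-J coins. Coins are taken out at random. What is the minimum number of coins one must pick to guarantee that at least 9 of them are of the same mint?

Put each drawn coin into a box by mint. The largest draw with every box below 9 takes min(count, 8) from each mint; mints with fewer than 8 contribute all they have.
Σ min(cᵢ, 8) = 8 + 8 + 3 + 5 + 8 + 3 + 7 + 3 + 8 + 8 + 8 = 69.
Draw number 69 + 1 = 70 must push one box to 9.

70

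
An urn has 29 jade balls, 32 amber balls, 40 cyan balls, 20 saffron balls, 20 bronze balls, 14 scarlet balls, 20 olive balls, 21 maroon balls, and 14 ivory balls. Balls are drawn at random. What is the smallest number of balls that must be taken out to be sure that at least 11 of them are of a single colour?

An adversary could hand out at most 10 balls per colour: 10 + 10 + 10 + 10 + 10 + 10 + 10 + 10 + 10 = 90 balls and still no colour has 11.
One more ball lands in a colour already at 10, so 91 draws are enough and 90 are not.

91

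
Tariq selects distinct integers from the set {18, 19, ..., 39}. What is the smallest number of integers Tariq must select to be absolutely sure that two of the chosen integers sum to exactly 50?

A set avoiding the sum 50 can contain at most one of each pair {x, 50−x}, plus the 8 elements whose complement lies outside the range or equal to its own complement.
The integers 25, …, 39 (15 of them) are such a set: any two sum to at least 25+26 = 51 > 50.
Pigeonhole: any 16th integer completes one of the 7 pairs, so 16 choices force a sum of 50.

16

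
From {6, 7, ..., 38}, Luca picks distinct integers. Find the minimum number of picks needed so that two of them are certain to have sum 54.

23

Group the elements by complementary pair {x, 54−x}: {16,38}, {17,37}, {18,36}, …, giving 11 two-element pairs, the single value 27 (it cannot pair with itself since the integers are distinct), and 10 integers whose partner 54−x falls outside [6,38].
By the pigeonhole principle, treating each of those 22 groups as a pigeonhole, one can pick one integer per group — 22 integers — with no two summing to 54.
The 23rd integer lands in an occupied pair, forcing a sum of 54.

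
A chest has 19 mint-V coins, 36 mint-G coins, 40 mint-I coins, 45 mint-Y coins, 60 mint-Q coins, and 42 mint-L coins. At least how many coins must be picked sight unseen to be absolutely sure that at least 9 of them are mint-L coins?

In the worst case for collecting mint-L coins, every non-mint-L coin comes out first.
There are 19 + 36 + 40 + 45 + 60 = 200 non-mint-L coins altogether.
After those, each further coin must be mint-L, so 200 + 9 = 209 draws guarantee 9 mint-L coins.

209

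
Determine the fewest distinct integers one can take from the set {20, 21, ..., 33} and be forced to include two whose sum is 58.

Two chosen integers sum to 58 exactly when both halves of some pair {x, 58−x} with 25 ≤ x ≤ 58−x ≤ 33 are chosen — 4 such pairs.
The remaining 6 elements (those with no distinct partner in range) can never complete a 58-sum, so the worst case takes all of them and one from each pair: 6 + 4 = 10.
By pigeonhole, the 11th integer has to be the second member of some pair, so 10 + 1 = 11.

11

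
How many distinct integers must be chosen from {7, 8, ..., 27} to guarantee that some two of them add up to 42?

16

Two chosen integers sum to 42 exactly when both halves of some pair {x, 42−x} with 15 ≤ x ≤ 42−x ≤ 27 are chosen — 6 such pairs.
The remaining 9 elements (those with no distinct partner in range) can never complete a 42-sum, so the worst case takes all of them and one from each pair: 9 + 6 = 15.
The 16th integer has to be the second member of some pair, so 15 + 1 = 16.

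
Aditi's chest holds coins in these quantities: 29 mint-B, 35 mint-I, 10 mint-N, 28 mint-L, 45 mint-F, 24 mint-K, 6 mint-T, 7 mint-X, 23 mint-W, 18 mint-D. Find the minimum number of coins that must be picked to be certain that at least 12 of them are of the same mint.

Pigeonhole: the 10 mints are the holes; the coins drawn are the pigeons.
To avoid 12 of any one mint, the worst case takes at most 11 of each mint, or every coin of a mint that has fewer than 11.
That gives 11 + 11 + 10 + 11 + 11 + 11 + 6 + 7 + 11 + 11 = 100 coins with no mint reaching 12.
The next coin forces some mint to 12, so 100 + 1 = 101.

101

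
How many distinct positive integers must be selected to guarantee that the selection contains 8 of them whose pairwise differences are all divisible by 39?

Integers whose pairwise differences are multiples of 39 are exactly those sharing a remainder mod 39. By pigeonhole, the 39 residue classes mod 39 are the pigeonholes.
With 273 integers one could put 7 in each residue class and have no class reach 8.
The 274th integer pushes some class to 8, so 39·7 + 1 = 274.

274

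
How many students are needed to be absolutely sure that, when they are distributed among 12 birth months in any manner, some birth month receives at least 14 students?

157

With 156 students one could put exactly 13 in each of the 12 birth months, and no birth month would reach 14.
One more student must land in a birth month that already has 13, giving it 14.
So 12 × 13 + 1 = 157 students are required.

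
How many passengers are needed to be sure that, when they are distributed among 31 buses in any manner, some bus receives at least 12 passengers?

With 341 passengers one could put exactly 11 in each of the 31 buses, and no bus would reach 12.
By pigeonhole, one more passenger must land in a bus that already has 11, giving it 12.
So 31 × 11 + 1 = 342 passengers are required.

342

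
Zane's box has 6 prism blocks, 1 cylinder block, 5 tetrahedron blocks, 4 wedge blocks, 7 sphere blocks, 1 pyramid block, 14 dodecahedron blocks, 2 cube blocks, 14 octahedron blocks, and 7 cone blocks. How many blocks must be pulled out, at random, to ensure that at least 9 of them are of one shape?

50

An adversary could hand out at most 8 blocks per shape (8 shapes run out sooner): 6 + 1 + 5 + 4 + 7 + 1 + 8 + 2 + 8 + 7 = 49 blocks and still no shape has 9.
By pigeonhole, one more block lands in a shape already at 8, so 50 draws are enough and 49 are not.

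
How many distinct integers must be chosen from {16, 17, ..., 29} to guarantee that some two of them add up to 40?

11

Two chosen integers sum to 40 exactly when both halves of some pair {x, 40−x} with 16 ≤ x ≤ 40−x ≤ 24 are chosen — 4 such pairs.
The remaining 6 elements (those with no distinct partner in range) can never complete a 40-sum, so the worst case takes all of them and one from each pair: 6 + 4 = 10.
Pigeonhole: the 11th integer has to be the second member of some pair, so 10 + 1 = 11.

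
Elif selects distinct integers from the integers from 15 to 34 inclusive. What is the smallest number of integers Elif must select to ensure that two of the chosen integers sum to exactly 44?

14

A set avoiding the sum 44 can contain at most one of each pair {x, 44−x}, plus the 6 elements whose complement lies outside the range or equal to its own complement.
The integers 22, …, 34 (13 of them) are such a set: any two sum to at least 22+23 = 45 > 44.
Any 14th integer completes one of the 7 pairs, so 14 choices force a sum of 44.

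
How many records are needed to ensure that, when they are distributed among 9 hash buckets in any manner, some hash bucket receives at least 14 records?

With 117 records one could put exactly 13 in each of the 9 hash buckets, and no hash bucket would reach 14.
Pigeonhole: one more record must land in a hash bucket that already has 13, giving it 14.
So 9 × 13 + 1 = 118 records are required.

118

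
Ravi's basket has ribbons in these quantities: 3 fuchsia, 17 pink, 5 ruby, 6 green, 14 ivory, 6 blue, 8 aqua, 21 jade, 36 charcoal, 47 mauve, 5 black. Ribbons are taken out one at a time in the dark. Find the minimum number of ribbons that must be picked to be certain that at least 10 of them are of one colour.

Pigeonhole: put each drawn ribbon into a box by colour. The largest draw with every box below 10 takes min(count, 9) from each colour; colours with fewer than 9 contribute all they have.
Σ min(cᵢ, 9) = 3 + 9 + 5 + 6 + 9 + 6 + 8 + 9 + 9 + 9 + 5 = 78.
Draw number 78 + 1 = 79 must push one box to 10.

79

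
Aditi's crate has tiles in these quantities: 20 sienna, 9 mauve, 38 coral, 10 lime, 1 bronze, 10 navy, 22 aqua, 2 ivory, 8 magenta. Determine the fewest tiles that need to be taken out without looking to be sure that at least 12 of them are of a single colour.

By the pigeonhole principle, the 9 colours are the holes; the tiles drawn are the pigeons.
To avoid 12 of any one colour, the worst case takes at most 11 of each colour, or every tile of a colour that has fewer than 11.
That gives 11 + 9 + 11 + 10 + 1 + 10 + 11 + 2 + 8 = 73 tiles with no colour reaching 12.
The next tile forces some colour to 12, so 73 + 1 = 74.

74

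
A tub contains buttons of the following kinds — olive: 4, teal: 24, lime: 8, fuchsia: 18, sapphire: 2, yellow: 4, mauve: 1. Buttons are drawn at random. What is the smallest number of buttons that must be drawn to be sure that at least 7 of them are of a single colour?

30

By pigeonhole, the 7 colours are the holes; the buttons drawn are the pigeons.
To avoid 7 of any one colour, the worst case takes at most 6 of each colour, or every button of a colour that has fewer than 6.
That gives 4 + 6 + 6 + 6 + 2 + 4 + 1 = 29 buttons with no colour reaching 7.
The next button forces some colour to 7, so 29 + 1 = 30.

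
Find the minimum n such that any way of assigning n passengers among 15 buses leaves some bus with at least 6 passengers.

With 75 passengers one could put exactly 5 in each of the 15 buses, and no bus would reach 6.
One more passenger must land in a bus that already has 5, giving it 6.
So 15 × 5 + 1 = 76 passengers are required.

76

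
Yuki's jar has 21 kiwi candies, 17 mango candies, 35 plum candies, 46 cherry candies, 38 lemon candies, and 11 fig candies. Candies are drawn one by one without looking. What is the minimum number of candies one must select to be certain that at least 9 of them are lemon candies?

In the worst case for collecting lemon candies, every non-lemon candy comes out first.
There are 21 + 17 + 35 + 46 + 11 = 130 non-lemon candies altogether.
After those, each further candy must be lemon, so 130 + 9 = 139 draws guarantee 9 lemon candies.

139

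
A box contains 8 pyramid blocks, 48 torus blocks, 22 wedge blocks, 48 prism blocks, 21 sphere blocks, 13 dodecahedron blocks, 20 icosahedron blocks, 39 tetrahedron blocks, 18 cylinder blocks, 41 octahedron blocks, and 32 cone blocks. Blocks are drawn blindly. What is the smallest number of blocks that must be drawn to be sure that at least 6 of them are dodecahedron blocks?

In the worst case for collecting dodecahedron blocks, every non-dodecahedron block comes out first.
There are 8 + 48 + 22 + 48 + 21 + 20 + 39 + 18 + 41 + 32 = 297 non-dodecahedron blocks altogether.
After those, each further block must be dodecahedron, so 297 + 6 = 303 draws guarantee 6 dodecahedron blocks.

303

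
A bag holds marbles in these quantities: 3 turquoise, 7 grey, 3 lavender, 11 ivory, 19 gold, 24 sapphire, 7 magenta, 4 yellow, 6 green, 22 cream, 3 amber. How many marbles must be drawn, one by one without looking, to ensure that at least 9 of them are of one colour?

An adversary could hand out at most 8 marbles per colour (7 colours run out sooner): 3 + 7 + 3 + 8 + 8 + 8 + 7 + 4 + 6 + 8 + 3 = 65 marbles and still no colour has 9.
By pigeonhole, one more marble lands in a colour already at 8, so 66 draws are enough and 65 are not.

66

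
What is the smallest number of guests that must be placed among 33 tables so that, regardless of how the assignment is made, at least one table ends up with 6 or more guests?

166

With 165 guests one could put exactly 5 in each of the 33 tables, and no table would reach 6.
By the pigeonhole principle, one more guest must land in a table that already has 5, giving it 6.
So 33 × 5 + 1 = 166 guests are required.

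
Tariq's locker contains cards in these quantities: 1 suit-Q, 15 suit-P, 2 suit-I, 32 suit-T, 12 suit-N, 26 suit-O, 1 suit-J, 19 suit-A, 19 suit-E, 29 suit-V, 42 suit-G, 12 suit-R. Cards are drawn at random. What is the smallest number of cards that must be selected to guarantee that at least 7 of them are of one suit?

By the pigeonhole principle, put each drawn card into a box by suit. The largest draw with every box below 7 takes min(count, 6) from each suit; suits with fewer than 6 contribute all they have.
Σ min(cᵢ, 6) = 1 + 6 + 2 + 6 + 6 + 6 + 1 + 6 + 6 + 6 + 6 + 6 = 58.
Draw number 58 + 1 = 59 must push one box to 7.

59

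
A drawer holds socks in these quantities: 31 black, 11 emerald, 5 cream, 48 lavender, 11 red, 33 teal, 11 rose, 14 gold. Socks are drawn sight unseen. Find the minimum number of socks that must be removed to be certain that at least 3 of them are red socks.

In the worst case for collecting red socks, every non-red sock comes out first.
There are 31 + 11 + 5 + 48 + 33 + 11 + 14 = 153 non-red socks altogether.
After those, each further sock must be red, so 153 + 3 = 156 draws guarantee 3 red socks.

156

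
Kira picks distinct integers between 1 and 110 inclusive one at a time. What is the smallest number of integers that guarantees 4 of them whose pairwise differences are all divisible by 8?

Integers whose pairwise differences are multiples of 8 are exactly those sharing a remainder mod 8. The 8 residue classes mod 8 are the pigeonholes.
With 24 integers one could put 3 in each residue class and have no class reach 4.
The 25th integer pushes some class to 4, so 8·3 + 1 = 25.

25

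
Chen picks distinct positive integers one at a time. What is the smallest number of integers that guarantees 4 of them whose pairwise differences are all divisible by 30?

91

Integers whose pairwise differences are multiples of 30 are exactly those sharing a remainder mod 30. The 30 residue classes mod 30 are the pigeonholes.
With 90 integers one could put 3 in each residue class and have no class reach 4.
The 91st integer pushes some class to 4, so 30·3 + 1 = 91.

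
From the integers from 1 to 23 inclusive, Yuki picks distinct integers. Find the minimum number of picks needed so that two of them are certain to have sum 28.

A set avoiding the sum 28 can contain at most one of each pair {x, 28−x}, plus the 5 elements whose complement lies outside the range or equal to its own complement.
The integers 1, …, 14 (14 of them) are such a set: any two sum to at least 1+2 = 3 and at most 13+14 = 27 < 28.
Any 15th integer completes one of the 9 pairs, so 15 choices force a sum of 28.

15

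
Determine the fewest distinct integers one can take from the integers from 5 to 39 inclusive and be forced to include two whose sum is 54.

24

Group the elements by complementary pair {x, 54−x}: {15,39}, {16,38}, {17,37}, …, giving 12 two-element pairs, the single value 27 (it cannot pair with itself since the integers are distinct), and 10 integers whose partner 54−x falls outside [5,39].
Pigeonhole: treating each of those 23 groups as a pigeonhole, one can pick one integer per group — 23 integers — with no two summing to 54.
The 24th integer lands in an occupied pair, forcing a sum of 54.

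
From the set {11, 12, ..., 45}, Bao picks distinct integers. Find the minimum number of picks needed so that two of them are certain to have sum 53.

20

A set avoiding the sum 53 can contain at most one of each pair {x, 53−x}, plus the 3 elements whose complement lies outside the range.
The integers 27, …, 45 (19 of them) are such a set: any two sum to at least 27+28 = 55 > 53.
By the pigeonhole principle, any 20th integer completes one of the 16 pairs, so 20 choices force a sum of 53.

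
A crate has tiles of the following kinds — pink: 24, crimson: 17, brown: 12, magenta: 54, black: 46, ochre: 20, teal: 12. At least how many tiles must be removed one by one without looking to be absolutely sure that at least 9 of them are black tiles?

148

In the worst case for collecting black tiles, every non-black tile comes out first.
There are 24 + 17 + 12 + 54 + 20 + 12 = 139 non-black tiles altogether.
After those, each further tile must be black, so 139 + 9 = 148 draws guarantee 9 black tiles.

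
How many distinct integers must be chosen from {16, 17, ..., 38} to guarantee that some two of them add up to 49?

15

Two chosen integers sum to 49 exactly when both halves of some pair {x, 49−x} with 16 ≤ x ≤ 49−x ≤ 33 are chosen — 9 such pairs.
The remaining 5 elements (those with no distinct partner in range) can never complete a 49-sum, so the worst case takes all of them and one from each pair: 5 + 9 = 14.
The 15th integer has to be the second member of some pair, so 14 + 1 = 15.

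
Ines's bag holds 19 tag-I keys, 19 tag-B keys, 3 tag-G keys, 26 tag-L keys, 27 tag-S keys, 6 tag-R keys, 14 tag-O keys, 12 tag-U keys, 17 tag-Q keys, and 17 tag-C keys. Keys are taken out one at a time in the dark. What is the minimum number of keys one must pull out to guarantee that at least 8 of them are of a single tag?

The 10 tags are the holes; the keys drawn are the pigeons.
To avoid 8 of any one tag, the worst case takes at most 7 of each tag, or every key of a tag that has fewer than 7.
That gives 7 + 7 + 3 + 7 + 7 + 6 + 7 + 7 + 7 + 7 = 65 keys with no tag reaching 8.
The next key forces some tag to 8, so 65 + 1 = 66.

66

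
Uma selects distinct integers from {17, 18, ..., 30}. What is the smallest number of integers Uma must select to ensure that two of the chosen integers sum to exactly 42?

11

Two chosen integers sum to 42 exactly when both halves of some pair {x, 42−x} with 17 ≤ x ≤ 42−x ≤ 25 are chosen — 4 such pairs.
The remaining 6 elements (those with no distinct partner in range) can never complete a 42-sum, so the worst case takes all of them and one from each pair: 6 + 4 = 10.
By pigeonhole, the 11th integer has to be the second member of some pair, so 10 + 1 = 11.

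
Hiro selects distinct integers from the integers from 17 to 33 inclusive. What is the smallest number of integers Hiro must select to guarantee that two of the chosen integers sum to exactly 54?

Two chosen integers sum to 54 exactly when both halves of some pair {x, 54−x} with 21 ≤ x ≤ 54−x ≤ 33 are chosen — 6 such pairs.
The remaining 5 elements (those with no distinct partner in range) can never complete a 54-sum, so the worst case takes all of them and one from each pair: 5 + 6 = 11.
The 12th integer has to be the second member of some pair, so 11 + 1 = 12.

12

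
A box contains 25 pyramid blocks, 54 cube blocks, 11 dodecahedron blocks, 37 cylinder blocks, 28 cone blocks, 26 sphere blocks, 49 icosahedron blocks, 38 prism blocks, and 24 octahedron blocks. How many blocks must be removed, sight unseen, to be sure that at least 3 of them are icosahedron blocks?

246

In the worst case for collecting icosahedron blocks, every non-icosahedron block comes out first.
There are 25 + 54 + 11 + 37 + 28 + 26 + 38 + 24 = 243 non-icosahedron blocks altogether.
After those, each further block must be icosahedron, so 243 + 3 = 246 draws guarantee 3 icosahedron blocks.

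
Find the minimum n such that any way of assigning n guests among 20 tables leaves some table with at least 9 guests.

With 160 guests one could put exactly 8 in each of the 20 tables, and no table would reach 9.
One more guest must land in a table that already has 8, giving it 9.
So 20 × 8 + 1 = 161 guests are required.

161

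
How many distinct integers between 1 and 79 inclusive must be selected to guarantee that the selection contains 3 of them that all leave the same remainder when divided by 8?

17

By pigeonhole, the 8 residue classes mod 8 are the pigeonholes.
With 16 integers one could put 2 in each residue class and have no class reach 3.
The 17th integer pushes some class to 3, so 8·2 + 1 = 17.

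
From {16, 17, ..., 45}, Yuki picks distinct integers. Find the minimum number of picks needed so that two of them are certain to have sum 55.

Two chosen integers sum to 55 exactly when both halves of some pair {x, 55−x} with 16 ≤ x ≤ 55−x ≤ 39 are chosen — 12 such pairs.
The remaining 6 elements (those with no distinct partner in range) can never complete a 55-sum, so the worst case takes all of them and one from each pair: 6 + 12 = 18.
The 19th integer has to be the second member of some pair, so 18 + 1 = 19.

19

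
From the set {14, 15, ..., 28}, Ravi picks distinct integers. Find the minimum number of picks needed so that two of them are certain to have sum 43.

9

A set avoiding the sum 43 can contain at most one of each pair {x, 43−x}, plus the 1 element whose complement lies outside the range.
The integers 14, …, 21 (8 of them) are such a set: any two sum to at least 14+15 = 29 and at most 20+21 = 41 < 43.
Any 9th integer completes one of the 7 pairs, so 9 choices force a sum of 43.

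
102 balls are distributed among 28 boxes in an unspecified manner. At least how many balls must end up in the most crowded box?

The 28 boxes are the holes and the 102 balls are the pigeons.
If every box held at most 3 balls, the total would be at most 28 × 3 = 84, which is less than 102.
So some box holds at least ⌈102/28⌉ = 4 balls.

4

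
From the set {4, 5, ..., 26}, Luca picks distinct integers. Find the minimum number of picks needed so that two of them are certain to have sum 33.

Two chosen integers sum to 33 exactly when both halves of some pair {x, 33−x} with 7 ≤ x ≤ 33−x ≤ 26 are chosen — 10 such pairs.
The remaining 3 elements (those with no distinct partner in range) can never complete a 33-sum, so the worst case takes all of them and one from each pair: 3 + 10 = 13.
The 14th integer has to be the second member of some pair, so 13 + 1 = 14.

14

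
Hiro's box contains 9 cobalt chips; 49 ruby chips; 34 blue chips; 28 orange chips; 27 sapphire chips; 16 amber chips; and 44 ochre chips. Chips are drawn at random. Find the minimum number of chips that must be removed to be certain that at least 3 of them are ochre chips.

166

In the worst case for collecting ochre chips, every non-ochre chip comes out first.
There are 9 + 49 + 34 + 28 + 27 + 16 = 163 non-ochre chips altogether.
After those, each further chip must be ochre, so 163 + 3 = 166 draws guarantee 3 ochre chips.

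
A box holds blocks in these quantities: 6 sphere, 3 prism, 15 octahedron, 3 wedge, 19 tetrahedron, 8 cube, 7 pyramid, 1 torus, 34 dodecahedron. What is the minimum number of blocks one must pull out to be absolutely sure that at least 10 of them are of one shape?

Pigeonhole: put each drawn block into a box by shape. The largest draw with every box below 10 takes min(count, 9) from each shape; shapes with fewer than 9 contribute all they have.
Σ min(cᵢ, 9) = 6 + 3 + 9 + 3 + 9 + 8 + 7 + 1 + 9 = 55.
Draw number 55 + 1 = 56 must push one box to 10.

56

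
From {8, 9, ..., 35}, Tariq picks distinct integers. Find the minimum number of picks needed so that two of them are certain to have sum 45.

16

Two chosen integers sum to 45 exactly when both halves of some pair {x, 45−x} with 10 ≤ x ≤ 45−x ≤ 35 are chosen — 13 such pairs.
The remaining 2 elements (those with no distinct partner in range) can never complete a 45-sum, so the worst case takes all of them and one from each pair: 2 + 13 = 15.
The 16th integer has to be the second member of some pair, so 15 + 1 = 16.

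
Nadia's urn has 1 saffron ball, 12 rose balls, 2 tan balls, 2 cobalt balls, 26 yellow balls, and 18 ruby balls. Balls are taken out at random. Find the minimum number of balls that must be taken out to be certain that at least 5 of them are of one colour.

An adversary could hand out at most 4 balls per colour (saffron, tan, cobalt run out sooner): 1 + 4 + 2 + 2 + 4 + 4 = 17 balls and still no colour has 5.
By pigeonhole, one more ball lands in a colour already at 4, so 18 draws are enough and 17 are not.

18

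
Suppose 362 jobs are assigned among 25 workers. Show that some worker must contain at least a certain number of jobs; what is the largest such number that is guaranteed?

The 25 workers are the holes and the 362 jobs are the pigeons.
If every worker held at most 14 jobs, the total would be at most 25 × 14 = 350, which is less than 362.
So some worker holds at least ⌈362/25⌉ = 15 jobs.

15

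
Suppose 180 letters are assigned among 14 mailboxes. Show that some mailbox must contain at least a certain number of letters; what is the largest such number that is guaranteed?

By the pigeonhole principle, the 14 mailboxes are the holes and the 180 letters are the pigeons.
If every mailbox held at most 12 letters, the total would be at most 14 × 12 = 168, which is less than 180.
So some mailbox holds at least ⌈180/14⌉ = 13 letters.

13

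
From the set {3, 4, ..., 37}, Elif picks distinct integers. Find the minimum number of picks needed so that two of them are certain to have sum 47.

A set avoiding the sum 47 can contain at most one of each pair {x, 47−x}, plus the 7 elements whose complement lies outside the range.
The integers 3, …, 23 (21 of them) are such a set: any two sum to at least 3+4 = 7 and at most 22+23 = 45 < 47.
Any 22nd integer completes one of the 14 pairs, so 22 choices force a sum of 47.

22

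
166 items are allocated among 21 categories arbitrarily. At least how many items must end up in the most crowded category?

By the pigeonhole principle, the 21 categories are the holes and the 166 items are the pigeons.
If every category held at most 7 items, the total would be at most 21 × 7 = 147, which is less than 166.
So some category holds at least ⌈166/21⌉ = 8 items.

8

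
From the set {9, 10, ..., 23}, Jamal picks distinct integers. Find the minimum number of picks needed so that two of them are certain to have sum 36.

Group the elements by complementary pair {x, 36−x}: {13,23}, {14,22}, {15,21}, …, giving 5 two-element pairs, the single value 18 (it cannot pair with itself since the integers are distinct), and 4 integers whose partner 36−x falls outside [9,23].
By the pigeonhole principle, treating each of those 10 groups as a pigeonhole, one can pick one integer per group — 10 integers — with no two summing to 36.
The 11th integer lands in an occupied pair, forcing a sum of 36.

11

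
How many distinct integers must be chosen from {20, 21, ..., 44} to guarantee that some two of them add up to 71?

17

Group the elements by complementary pair {x, 71−x}: {27,44}, {28,43}, {29,42}, …, giving 9 two-element pairs and 7 integers whose partner 71−x falls outside [20,44].
Pigeonhole: treating each of those 16 groups as a pigeonhole, one can pick one integer per group — 16 integers — with no two summing to 71.
The 17th integer lands in an occupied pair, forcing a sum of 71.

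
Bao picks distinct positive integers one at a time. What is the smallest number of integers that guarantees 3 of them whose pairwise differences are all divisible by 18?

37

Integers whose pairwise differences are multiples of 18 are exactly those sharing a remainder mod 18. Pigeonhole: the 18 residue classes mod 18 are the pigeonholes.
With 36 integers one could put 2 in each residue class and have no class reach 3.
The 37th integer pushes some class to 3, so 18·2 + 1 = 37.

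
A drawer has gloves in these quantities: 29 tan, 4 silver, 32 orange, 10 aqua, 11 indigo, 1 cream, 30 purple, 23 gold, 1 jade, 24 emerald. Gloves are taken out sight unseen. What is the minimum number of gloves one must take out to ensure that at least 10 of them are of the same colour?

70

An adversary could hand out at most 9 gloves per colour (silver, cream, jade run out sooner): 9 + 4 + 9 + 9 + 9 + 1 + 9 + 9 + 1 + 9 = 69 gloves and still no colour has 10.
One more glove lands in a colour already at 9, so 70 draws are enough and 69 are not.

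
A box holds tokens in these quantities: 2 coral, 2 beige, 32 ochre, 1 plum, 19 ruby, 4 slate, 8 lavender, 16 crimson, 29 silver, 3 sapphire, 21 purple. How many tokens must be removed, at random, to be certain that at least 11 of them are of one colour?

An adversary could hand out at most 10 tokens per colour (6 colours run out sooner): 2 + 2 + 10 + 1 + 10 + 4 + 8 + 10 + 10 + 3 + 10 = 70 tokens and still no colour has 11.
Pigeonhole: one more token lands in a colour already at 10, so 71 draws are enough and 70 are not.

71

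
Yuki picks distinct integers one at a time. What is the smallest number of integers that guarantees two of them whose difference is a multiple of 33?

Integers whose pairwise differences are multiples of 33 are exactly those sharing a remainder mod 33. Pigeonhole: the 33 residue classes mod 33 are the pigeonholes.
With 33 integers one could put 1 in each residue class and have no class reach 2.
The 34th integer pushes some class to 2, so 33·1 + 1 = 34.

34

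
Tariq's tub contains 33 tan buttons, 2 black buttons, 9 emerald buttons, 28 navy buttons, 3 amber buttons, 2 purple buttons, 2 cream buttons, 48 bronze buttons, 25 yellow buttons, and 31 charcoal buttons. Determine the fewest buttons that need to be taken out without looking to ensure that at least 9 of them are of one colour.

Pigeonhole: put each drawn button into a box by colour. The largest draw with every box below 9 takes min(count, 8) from each colour; colours with fewer than 8 contribute all they have.
Σ min(cᵢ, 8) = 8 + 2 + 8 + 8 + 3 + 2 + 2 + 8 + 8 + 8 = 57.
Draw number 57 + 1 = 58 must push one box to 9.

58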